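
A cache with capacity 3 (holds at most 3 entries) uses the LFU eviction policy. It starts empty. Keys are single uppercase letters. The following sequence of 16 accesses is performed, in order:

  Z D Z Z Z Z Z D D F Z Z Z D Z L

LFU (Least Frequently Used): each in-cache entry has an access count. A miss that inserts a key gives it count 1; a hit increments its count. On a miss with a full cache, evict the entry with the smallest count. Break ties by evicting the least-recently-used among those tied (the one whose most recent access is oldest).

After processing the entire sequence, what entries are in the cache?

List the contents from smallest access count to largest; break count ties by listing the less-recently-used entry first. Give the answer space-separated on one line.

Answer: L D Z

Derivation:
LFU simulation (capacity=3):
  1. access Z: MISS. Cache: [Z(c=1)]
  2. access D: MISS. Cache: [Z(c=1) D(c=1)]
  3. access Z: HIT, count now 2. Cache: [D(c=1) Z(c=2)]
  4. access Z: HIT, count now 3. Cache: [D(c=1) Z(c=3)]
  5. access Z: HIT, count now 4. Cache: [D(c=1) Z(c=4)]
  6. access Z: HIT, count now 5. Cache: [D(c=1) Z(c=5)]
  7. access Z: HIT, count now 6. Cache: [D(c=1) Z(c=6)]
  8. access D: HIT, count now 2. Cache: [D(c=2) Z(c=6)]
  9. access D: HIT, count now 3. Cache: [D(c=3) Z(c=6)]
  10. access F: MISS. Cache: [F(c=1) D(c=3) Z(c=6)]
  11. access Z: HIT, count now 7. Cache: [F(c=1) D(c=3) Z(c=7)]
  12. access Z: HIT, count now 8. Cache: [F(c=1) D(c=3) Z(c=8)]
  13. access Z: HIT, count now 9. Cache: [F(c=1) D(c=3) Z(c=9)]
  14. access D: HIT, count now 4. Cache: [F(c=1) D(c=4) Z(c=9)]
  15. access Z: HIT, count now 10. Cache: [F(c=1) D(c=4) Z(c=10)]
  16. access L: MISS, evict F(c=1). Cache: [L(c=1) D(c=4) Z(c=10)]
Total: 12 hits, 4 misses, 1 evictions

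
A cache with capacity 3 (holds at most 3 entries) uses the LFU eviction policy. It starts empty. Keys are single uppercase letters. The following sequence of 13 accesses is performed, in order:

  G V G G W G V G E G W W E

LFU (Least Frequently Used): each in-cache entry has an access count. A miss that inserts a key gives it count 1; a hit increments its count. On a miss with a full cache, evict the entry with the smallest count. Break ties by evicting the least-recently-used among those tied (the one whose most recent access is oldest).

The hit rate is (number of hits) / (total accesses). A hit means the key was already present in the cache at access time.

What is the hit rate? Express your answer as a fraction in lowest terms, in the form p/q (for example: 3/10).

LFU simulation (capacity=3):
  1. access G: MISS. Cache: [G(c=1)]
  2. access V: MISS. Cache: [G(c=1) V(c=1)]
  3. access G: HIT, count now 2. Cache: [V(c=1) G(c=2)]
  4. access G: HIT, count now 3. Cache: [V(c=1) G(c=3)]
  5. access W: MISS. Cache: [V(c=1) W(c=1) G(c=3)]
  6. access G: HIT, count now 4. Cache: [V(c=1) W(c=1) G(c=4)]
  7. access V: HIT, count now 2. Cache: [W(c=1) V(c=2) G(c=4)]
  8. access G: HIT, count now 5. Cache: [W(c=1) V(c=2) G(c=5)]
  9. access E: MISS, evict W(c=1). Cache: [E(c=1) V(c=2) G(c=5)]
  10. access G: HIT, count now 6. Cache: [E(c=1) V(c=2) G(c=6)]
  11. access W: MISS, evict E(c=1). Cache: [W(c=1) V(c=2) G(c=6)]
  12. access W: HIT, count now 2. Cache: [V(c=2) W(c=2) G(c=6)]
  13. access E: MISS, evict V(c=2). Cache: [E(c=1) W(c=2) G(c=6)]
Total: 7 hits, 6 misses, 3 evictions

Hit rate = 7/13

Answer: 7/13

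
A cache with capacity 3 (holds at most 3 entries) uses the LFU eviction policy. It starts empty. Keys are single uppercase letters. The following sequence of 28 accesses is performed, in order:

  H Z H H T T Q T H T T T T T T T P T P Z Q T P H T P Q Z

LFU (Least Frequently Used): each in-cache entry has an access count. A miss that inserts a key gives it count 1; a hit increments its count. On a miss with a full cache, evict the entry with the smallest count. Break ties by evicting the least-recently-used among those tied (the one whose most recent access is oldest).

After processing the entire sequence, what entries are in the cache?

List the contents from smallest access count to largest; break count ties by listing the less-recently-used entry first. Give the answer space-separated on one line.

Answer: Z H T

Derivation:
LFU simulation (capacity=3):
  1. access H: MISS. Cache: [H(c=1)]
  2. access Z: MISS. Cache: [H(c=1) Z(c=1)]
  3. access H: HIT, count now 2. Cache: [Z(c=1) H(c=2)]
  4. access H: HIT, count now 3. Cache: [Z(c=1) H(c=3)]
  5. access T: MISS. Cache: [Z(c=1) T(c=1) H(c=3)]
  6. access T: HIT, count now 2. Cache: [Z(c=1) T(c=2) H(c=3)]
  7. access Q: MISS, evict Z(c=1). Cache: [Q(c=1) T(c=2) H(c=3)]
  8. access T: HIT, count now 3. Cache: [Q(c=1) H(c=3) T(c=3)]
  9. access H: HIT, count now 4. Cache: [Q(c=1) T(c=3) H(c=4)]
  10. access T: HIT, count now 4. Cache: [Q(c=1) H(c=4) T(c=4)]
  11. access T: HIT, count now 5. Cache: [Q(c=1) H(c=4) T(c=5)]
  12. access T: HIT, count now 6. Cache: [Q(c=1) H(c=4) T(c=6)]
  13. access T: HIT, count now 7. Cache: [Q(c=1) H(c=4) T(c=7)]
  14. access T: HIT, count now 8. Cache: [Q(c=1) H(c=4) T(c=8)]
  15. access T: HIT, count now 9. Cache: [Q(c=1) H(c=4) T(c=9)]
  16. access T: HIT, count now 10. Cache: [Q(c=1) H(c=4) T(c=10)]
  17. access P: MISS, evict Q(c=1). Cache: [P(c=1) H(c=4) T(c=10)]
  18. access T: HIT, count now 11. Cache: [P(c=1) H(c=4) T(c=11)]
  19. access P: HIT, count now 2. Cache: [P(c=2) H(c=4) T(c=11)]
  20. access Z: MISS, evict P(c=2). Cache: [Z(c=1) H(c=4) T(c=11)]
  21. access Q: MISS, evict Z(c=1). Cache: [Q(c=1) H(c=4) T(c=11)]
  22. access T: HIT, count now 12. Cache: [Q(c=1) H(c=4) T(c=12)]
  23. access P: MISS, evict Q(c=1). Cache: [P(c=1) H(c=4) T(c=12)]
  24. access H: HIT, count now 5. Cache: [P(c=1) H(c=5) T(c=12)]
  25. access T: HIT, count now 13. Cache: [P(c=1) H(c=5) T(c=13)]
  26. access P: HIT, count now 2. Cache: [P(c=2) H(c=5) T(c=13)]
  27. access Q: MISS, evict P(c=2). Cache: [Q(c=1) H(c=5) T(c=13)]
  28. access Z: MISS, evict Q(c=1). Cache: [Z(c=1) H(c=5) T(c=13)]
Total: 18 hits, 10 misses, 7 evictions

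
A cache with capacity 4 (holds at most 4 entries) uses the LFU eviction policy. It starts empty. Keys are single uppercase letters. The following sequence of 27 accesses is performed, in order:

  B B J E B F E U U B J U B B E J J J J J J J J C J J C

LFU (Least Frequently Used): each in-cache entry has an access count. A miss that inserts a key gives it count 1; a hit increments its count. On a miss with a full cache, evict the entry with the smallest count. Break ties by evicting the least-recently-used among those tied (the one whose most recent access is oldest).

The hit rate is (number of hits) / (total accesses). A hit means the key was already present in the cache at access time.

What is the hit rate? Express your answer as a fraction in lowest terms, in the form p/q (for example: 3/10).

Answer: 20/27

Derivation:
LFU simulation (capacity=4):
  1. access B: MISS. Cache: [B(c=1)]
  2. access B: HIT, count now 2. Cache: [B(c=2)]
  3. access J: MISS. Cache: [J(c=1) B(c=2)]
  4. access E: MISS. Cache: [J(c=1) E(c=1) B(c=2)]
  5. access B: HIT, count now 3. Cache: [J(c=1) E(c=1) B(c=3)]
  6. access F: MISS. Cache: [J(c=1) E(c=1) F(c=1) B(c=3)]
  7. access E: HIT, count now 2. Cache: [J(c=1) F(c=1) E(c=2) B(c=3)]
  8. access U: MISS, evict J(c=1). Cache: [F(c=1) U(c=1) E(c=2) B(c=3)]
  9. access U: HIT, count now 2. Cache: [F(c=1) E(c=2) U(c=2) B(c=3)]
  10. access B: HIT, count now 4. Cache: [F(c=1) E(c=2) U(c=2) B(c=4)]
  11. access J: MISS, evict F(c=1). Cache: [J(c=1) E(c=2) U(c=2) B(c=4)]
  12. access U: HIT, count now 3. Cache: [J(c=1) E(c=2) U(c=3) B(c=4)]
  13. access B: HIT, count now 5. Cache: [J(c=1) E(c=2) U(c=3) B(c=5)]
  14. access B: HIT, count now 6. Cache: [J(c=1) E(c=2) U(c=3) B(c=6)]
  15. access E: HIT, count now 3. Cache: [J(c=1) U(c=3) E(c=3) B(c=6)]
  16. access J: HIT, count now 2. Cache: [J(c=2) U(c=3) E(c=3) B(c=6)]
  17. access J: HIT, count now 3. Cache: [U(c=3) E(c=3) J(c=3) B(c=6)]
  18. access J: HIT, count now 4. Cache: [U(c=3) E(c=3) J(c=4) B(c=6)]
  19. access J: HIT, count now 5. Cache: [U(c=3) E(c=3) J(c=5) B(c=6)]
  20. access J: HIT, count now 6. Cache: [U(c=3) E(c=3) B(c=6) J(c=6)]
  21. access J: HIT, count now 7. Cache: [U(c=3) E(c=3) B(c=6) J(c=7)]
  22. access J: HIT, count now 8. Cache: [U(c=3) E(c=3) B(c=6) J(c=8)]
  23. access J: HIT, count now 9. Cache: [U(c=3) E(c=3) B(c=6) J(c=9)]
  24. access C: MISS, evict U(c=3). Cache: [C(c=1) E(c=3) B(c=6) J(c=9)]
  25. access J: HIT, count now 10. Cache: [C(c=1) E(c=3) B(c=6) J(c=10)]
  26. access J: HIT, count now 11. Cache: [C(c=1) E(c=3) B(c=6) J(c=11)]
  27. access C: HIT, count now 2. Cache: [C(c=2) E(c=3) B(c=6) J(c=11)]
Total: 20 hits, 7 misses, 3 evictions

Hit rate = 20/27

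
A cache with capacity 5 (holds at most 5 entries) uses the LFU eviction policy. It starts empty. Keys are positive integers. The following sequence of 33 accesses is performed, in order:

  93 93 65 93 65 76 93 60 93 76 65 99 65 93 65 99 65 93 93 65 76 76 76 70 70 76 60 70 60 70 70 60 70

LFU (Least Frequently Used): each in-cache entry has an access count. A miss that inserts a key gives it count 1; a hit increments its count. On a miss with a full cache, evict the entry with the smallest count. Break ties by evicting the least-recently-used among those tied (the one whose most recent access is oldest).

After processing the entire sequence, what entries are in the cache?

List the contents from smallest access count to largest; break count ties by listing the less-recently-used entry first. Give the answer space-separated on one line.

Answer: 60 76 70 65 93

Derivation:
LFU simulation (capacity=5):
  1. access 93: MISS. Cache: [93(c=1)]
  2. access 93: HIT, count now 2. Cache: [93(c=2)]
  3. access 65: MISS. Cache: [65(c=1) 93(c=2)]
  4. access 93: HIT, count now 3. Cache: [65(c=1) 93(c=3)]
  5. access 65: HIT, count now 2. Cache: [65(c=2) 93(c=3)]
  6. access 76: MISS. Cache: [76(c=1) 65(c=2) 93(c=3)]
  7. access 93: HIT, count now 4. Cache: [76(c=1) 65(c=2) 93(c=4)]
  8. access 60: MISS. Cache: [76(c=1) 60(c=1) 65(c=2) 93(c=4)]
  9. access 93: HIT, count now 5. Cache: [76(c=1) 60(c=1) 65(c=2) 93(c=5)]
  10. access 76: HIT, count now 2. Cache: [60(c=1) 65(c=2) 76(c=2) 93(c=5)]
  11. access 65: HIT, count now 3. Cache: [60(c=1) 76(c=2) 65(c=3) 93(c=5)]
  12. access 99: MISS. Cache: [60(c=1) 99(c=1) 76(c=2) 65(c=3) 93(c=5)]
  13. access 65: HIT, count now 4. Cache: [60(c=1) 99(c=1) 76(c=2) 65(c=4) 93(c=5)]
  14. access 93: HIT, count now 6. Cache: [60(c=1) 99(c=1) 76(c=2) 65(c=4) 93(c=6)]
  15. access 65: HIT, count now 5. Cache: [60(c=1) 99(c=1) 76(c=2) 65(c=5) 93(c=6)]
  16. access 99: HIT, count now 2. Cache: [60(c=1) 76(c=2) 99(c=2) 65(c=5) 93(c=6)]
  17. access 65: HIT, count now 6. Cache: [60(c=1) 76(c=2) 99(c=2) 93(c=6) 65(c=6)]
  18. access 93: HIT, count now 7. Cache: [60(c=1) 76(c=2) 99(c=2) 65(c=6) 93(c=7)]
  19. access 93: HIT, count now 8. Cache: [60(c=1) 76(c=2) 99(c=2) 65(c=6) 93(c=8)]
  20. access 65: HIT, count now 7. Cache: [60(c=1) 76(c=2) 99(c=2) 65(c=7) 93(c=8)]
  21. access 76: HIT, count now 3. Cache: [60(c=1) 99(c=2) 76(c=3) 65(c=7) 93(c=8)]
  22. access 76: HIT, count now 4. Cache: [60(c=1) 99(c=2) 76(c=4) 65(c=7) 93(c=8)]
  23. access 76: HIT, count now 5. Cache: [60(c=1) 99(c=2) 76(c=5) 65(c=7) 93(c=8)]
  24. access 70: MISS, evict 60(c=1). Cache: [70(c=1) 99(c=2) 76(c=5) 65(c=7) 93(c=8)]
  25. access 70: HIT, count now 2. Cache: [99(c=2) 70(c=2) 76(c=5) 65(c=7) 93(c=8)]
  26. access 76: HIT, count now 6. Cache: [99(c=2) 70(c=2) 76(c=6) 65(c=7) 93(c=8)]
  27. access 60: MISS, evict 99(c=2). Cache: [60(c=1) 70(c=2) 76(c=6) 65(c=7) 93(c=8)]
  28. access 70: HIT, count now 3. Cache: [60(c=1) 70(c=3) 76(c=6) 65(c=7) 93(c=8)]
  29. access 60: HIT, count now 2. Cache: [60(c=2) 70(c=3) 76(c=6) 65(c=7) 93(c=8)]
  30. access 70: HIT, count now 4. Cache: [60(c=2) 70(c=4) 76(c=6) 65(c=7) 93(c=8)]
  31. access 70: HIT, count now 5. Cache: [60(c=2) 70(c=5) 76(c=6) 65(c=7) 93(c=8)]
  32. access 60: HIT, count now 3. Cache: [60(c=3) 70(c=5) 76(c=6) 65(c=7) 93(c=8)]
  33. access 70: HIT, count now 6. Cache: [60(c=3) 76(c=6) 70(c=6) 65(c=7) 93(c=8)]
Total: 26 hits, 7 misses, 2 evictions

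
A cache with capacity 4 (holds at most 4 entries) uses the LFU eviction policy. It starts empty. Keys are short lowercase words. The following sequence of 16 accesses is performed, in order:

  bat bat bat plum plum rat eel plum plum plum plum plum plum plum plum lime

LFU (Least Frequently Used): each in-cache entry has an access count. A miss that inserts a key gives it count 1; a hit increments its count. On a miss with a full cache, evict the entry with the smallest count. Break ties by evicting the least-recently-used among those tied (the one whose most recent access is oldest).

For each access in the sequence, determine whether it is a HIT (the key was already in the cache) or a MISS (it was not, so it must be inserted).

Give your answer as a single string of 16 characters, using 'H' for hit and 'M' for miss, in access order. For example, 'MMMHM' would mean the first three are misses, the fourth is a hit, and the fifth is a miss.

LFU simulation (capacity=4):
  1. access bat: MISS. Cache: [bat(c=1)]
  2. access bat: HIT, count now 2. Cache: [bat(c=2)]
  3. access bat: HIT, count now 3. Cache: [bat(c=3)]
  4. access plum: MISS. Cache: [plum(c=1) bat(c=3)]
  5. access plum: HIT, count now 2. Cache: [plum(c=2) bat(c=3)]
  6. access rat: MISS. Cache: [rat(c=1) plum(c=2) bat(c=3)]
  7. access eel: MISS. Cache: [rat(c=1) eel(c=1) plum(c=2) bat(c=3)]
  8. access plum: HIT, count now 3. Cache: [rat(c=1) eel(c=1) bat(c=3) plum(c=3)]
  9. access plum: HIT, count now 4. Cache: [rat(c=1) eel(c=1) bat(c=3) plum(c=4)]
  10. access plum: HIT, count now 5. Cache: [rat(c=1) eel(c=1) bat(c=3) plum(c=5)]
  11. access plum: HIT, count now 6. Cache: [rat(c=1) eel(c=1) bat(c=3) plum(c=6)]
  12. access plum: HIT, count now 7. Cache: [rat(c=1) eel(c=1) bat(c=3) plum(c=7)]
  13. access plum: HIT, count now 8. Cache: [rat(c=1) eel(c=1) bat(c=3) plum(c=8)]
  14. access plum: HIT, count now 9. Cache: [rat(c=1) eel(c=1) bat(c=3) plum(c=9)]
  15. access plum: HIT, count now 10. Cache: [rat(c=1) eel(c=1) bat(c=3) plum(c=10)]
  16. access lime: MISS, evict rat(c=1). Cache: [eel(c=1) lime(c=1) bat(c=3) plum(c=10)]
Total: 11 hits, 5 misses, 1 evictions

Answer: MHHMHMMHHHHHHHHM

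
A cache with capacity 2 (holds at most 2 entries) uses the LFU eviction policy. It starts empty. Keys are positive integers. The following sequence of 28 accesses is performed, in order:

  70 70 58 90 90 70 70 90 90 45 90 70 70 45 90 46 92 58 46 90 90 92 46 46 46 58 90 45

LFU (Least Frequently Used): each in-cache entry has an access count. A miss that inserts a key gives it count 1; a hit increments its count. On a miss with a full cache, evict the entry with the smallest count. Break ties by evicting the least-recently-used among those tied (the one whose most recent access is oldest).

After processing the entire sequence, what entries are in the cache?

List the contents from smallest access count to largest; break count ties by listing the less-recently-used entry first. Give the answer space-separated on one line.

Answer: 45 90

Derivation:
LFU simulation (capacity=2):
  1. access 70: MISS. Cache: [70(c=1)]
  2. access 70: HIT, count now 2. Cache: [70(c=2)]
  3. access 58: MISS. Cache: [58(c=1) 70(c=2)]
  4. access 90: MISS, evict 58(c=1). Cache: [90(c=1) 70(c=2)]
  5. access 90: HIT, count now 2. Cache: [70(c=2) 90(c=2)]
  6. access 70: HIT, count now 3. Cache: [90(c=2) 70(c=3)]
  7. access 70: HIT, count now 4. Cache: [90(c=2) 70(c=4)]
  8. access 90: HIT, count now 3. Cache: [90(c=3) 70(c=4)]
  9. access 90: HIT, count now 4. Cache: [70(c=4) 90(c=4)]
  10. access 45: MISS, evict 70(c=4). Cache: [45(c=1) 90(c=4)]
  11. access 90: HIT, count now 5. Cache: [45(c=1) 90(c=5)]
  12. access 70: MISS, evict 45(c=1). Cache: [70(c=1) 90(c=5)]
  13. access 70: HIT, count now 2. Cache: [70(c=2) 90(c=5)]
  14. access 45: MISS, evict 70(c=2). Cache: [45(c=1) 90(c=5)]
  15. access 90: HIT, count now 6. Cache: [45(c=1) 90(c=6)]
  16. access 46: MISS, evict 45(c=1). Cache: [46(c=1) 90(c=6)]
  17. access 92: MISS, evict 46(c=1). Cache: [92(c=1) 90(c=6)]
  18. access 58: MISS, evict 92(c=1). Cache: [58(c=1) 90(c=6)]
  19. access 46: MISS, evict 58(c=1). Cache: [46(c=1) 90(c=6)]
  20. access 90: HIT, count now 7. Cache: [46(c=1) 90(c=7)]
  21. access 90: HIT, count now 8. Cache: [46(c=1) 90(c=8)]
  22. access 92: MISS, evict 46(c=1). Cache: [92(c=1) 90(c=8)]
  23. access 46: MISS, evict 92(c=1). Cache: [46(c=1) 90(c=8)]
  24. access 46: HIT, count now 2. Cache: [46(c=2) 90(c=8)]
  25. access 46: HIT, count now 3. Cache: [46(c=3) 90(c=8)]
  26. access 58: MISS, evict 46(c=3). Cache: [58(c=1) 90(c=8)]
  27. access 90: HIT, count now 9. Cache: [58(c=1) 90(c=9)]
  28. access 45: MISS, evict 58(c=1). Cache: [45(c=1) 90(c=9)]
Total: 14 hits, 14 misses, 12 evictions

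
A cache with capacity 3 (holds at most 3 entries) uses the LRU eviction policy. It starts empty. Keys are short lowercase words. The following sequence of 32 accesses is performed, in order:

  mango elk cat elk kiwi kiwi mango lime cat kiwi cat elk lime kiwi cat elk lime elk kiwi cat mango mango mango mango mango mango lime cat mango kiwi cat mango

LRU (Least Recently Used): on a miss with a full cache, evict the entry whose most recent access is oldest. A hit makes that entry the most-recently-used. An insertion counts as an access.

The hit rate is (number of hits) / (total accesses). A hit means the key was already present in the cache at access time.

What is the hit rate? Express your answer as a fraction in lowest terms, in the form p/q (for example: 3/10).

LRU simulation (capacity=3):
  1. access mango: MISS. Cache (LRU->MRU): [mango]
  2. access elk: MISS. Cache (LRU->MRU): [mango elk]
  3. access cat: MISS. Cache (LRU->MRU): [mango elk cat]
  4. access elk: HIT. Cache (LRU->MRU): [mango cat elk]
  5. access kiwi: MISS, evict mango. Cache (LRU->MRU): [cat elk kiwi]
  6. access kiwi: HIT. Cache (LRU->MRU): [cat elk kiwi]
  7. access mango: MISS, evict cat. Cache (LRU->MRU): [elk kiwi mango]
  8. access lime: MISS, evict elk. Cache (LRU->MRU): [kiwi mango lime]
  9. access cat: MISS, evict kiwi. Cache (LRU->MRU): [mango lime cat]
  10. access kiwi: MISS, evict mango. Cache (LRU->MRU): [lime cat kiwi]
  11. access cat: HIT. Cache (LRU->MRU): [lime kiwi cat]
  12. access elk: MISS, evict lime. Cache (LRU->MRU): [kiwi cat elk]
  13. access lime: MISS, evict kiwi. Cache (LRU->MRU): [cat elk lime]
  14. access kiwi: MISS, evict cat. Cache (LRU->MRU): [elk lime kiwi]
  15. access cat: MISS, evict elk. Cache (LRU->MRU): [lime kiwi cat]
  16. access elk: MISS, evict lime. Cache (LRU->MRU): [kiwi cat elk]
  17. access lime: MISS, evict kiwi. Cache (LRU->MRU): [cat elk lime]
  18. access elk: HIT. Cache (LRU->MRU): [cat lime elk]
  19. access kiwi: MISS, evict cat. Cache (LRU->MRU): [lime elk kiwi]
  20. access cat: MISS, evict lime. Cache (LRU->MRU): [elk kiwi cat]
  21. access mango: MISS, evict elk. Cache (LRU->MRU): [kiwi cat mango]
  22. access mango: HIT. Cache (LRU->MRU): [kiwi cat mango]
  23. access mango: HIT. Cache (LRU->MRU): [kiwi cat mango]
  24. access mango: HIT. Cache (LRU->MRU): [kiwi cat mango]
  25. access mango: HIT. Cache (LRU->MRU): [kiwi cat mango]
  26. access mango: HIT. Cache (LRU->MRU): [kiwi cat mango]
  27. access lime: MISS, evict kiwi. Cache (LRU->MRU): [cat mango lime]
  28. access cat: HIT. Cache (LRU->MRU): [mango lime cat]
  29. access mango: HIT. Cache (LRU->MRU): [lime cat mango]
  30. access kiwi: MISS, evict lime. Cache (LRU->MRU): [cat mango kiwi]
  31. access cat: HIT. Cache (LRU->MRU): [mango kiwi cat]
  32. access mango: HIT. Cache (LRU->MRU): [kiwi cat mango]
Total: 13 hits, 19 misses, 16 evictions

Hit rate = 13/32

Answer: 13/32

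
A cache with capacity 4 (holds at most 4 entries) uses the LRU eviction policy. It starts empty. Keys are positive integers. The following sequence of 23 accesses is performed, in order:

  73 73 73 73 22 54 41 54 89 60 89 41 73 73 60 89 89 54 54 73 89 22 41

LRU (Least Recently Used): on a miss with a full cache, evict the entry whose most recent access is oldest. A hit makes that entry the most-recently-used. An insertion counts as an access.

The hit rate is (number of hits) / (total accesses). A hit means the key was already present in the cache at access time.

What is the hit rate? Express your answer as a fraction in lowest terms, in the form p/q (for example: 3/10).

Answer: 13/23

Derivation:
LRU simulation (capacity=4):
  1. access 73: MISS. Cache (LRU->MRU): [73]
  2. access 73: HIT. Cache (LRU->MRU): [73]
  3. access 73: HIT. Cache (LRU->MRU): [73]
  4. access 73: HIT. Cache (LRU->MRU): [73]
  5. access 22: MISS. Cache (LRU->MRU): [73 22]
  6. access 54: MISS. Cache (LRU->MRU): [73 22 54]
  7. access 41: MISS. Cache (LRU->MRU): [73 22 54 41]
  8. access 54: HIT. Cache (LRU->MRU): [73 22 41 54]
  9. access 89: MISS, evict 73. Cache (LRU->MRU): [22 41 54 89]
  10. access 60: MISS, evict 22. Cache (LRU->MRU): [41 54 89 60]
  11. access 89: HIT. Cache (LRU->MRU): [41 54 60 89]
  12. access 41: HIT. Cache (LRU->MRU): [54 60 89 41]
  13. access 73: MISS, evict 54. Cache (LRU->MRU): [60 89 41 73]
  14. access 73: HIT. Cache (LRU->MRU): [60 89 41 73]
  15. access 60: HIT. Cache (LRU->MRU): [89 41 73 60]
  16. access 89: HIT. Cache (LRU->MRU): [41 73 60 89]
  17. access 89: HIT. Cache (LRU->MRU): [41 73 60 89]
  18. access 54: MISS, evict 41. Cache (LRU->MRU): [73 60 89 54]
  19. access 54: HIT. Cache (LRU->MRU): [73 60 89 54]
  20. access 73: HIT. Cache (LRU->MRU): [60 89 54 73]
  21. access 89: HIT. Cache (LRU->MRU): [60 54 73 89]
  22. access 22: MISS, evict 60. Cache (LRU->MRU): [54 73 89 22]
  23. access 41: MISS, evict 54. Cache (LRU->MRU): [73 89 22 41]
Total: 13 hits, 10 misses, 6 evictions

Hit rate = 13/23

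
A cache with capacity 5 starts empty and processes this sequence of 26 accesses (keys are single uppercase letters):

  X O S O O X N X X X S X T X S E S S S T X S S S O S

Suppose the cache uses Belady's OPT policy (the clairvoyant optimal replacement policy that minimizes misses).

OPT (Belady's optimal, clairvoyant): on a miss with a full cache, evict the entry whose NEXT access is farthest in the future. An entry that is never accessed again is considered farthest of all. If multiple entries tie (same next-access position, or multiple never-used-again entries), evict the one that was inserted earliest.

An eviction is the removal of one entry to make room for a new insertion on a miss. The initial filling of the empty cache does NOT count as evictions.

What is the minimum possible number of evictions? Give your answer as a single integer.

Answer: 1

Derivation:
OPT (Belady) simulation (capacity=5):
  1. access X: MISS. Cache: [X]
  2. access O: MISS. Cache: [X O]
  3. access S: MISS. Cache: [X O S]
  4. access O: HIT. Next use of O: step 5. Cache: [X O S]
  5. access O: HIT. Next use of O: step 25. Cache: [X O S]
  6. access X: HIT. Next use of X: step 8. Cache: [X O S]
  7. access N: MISS. Cache: [X O S N]
  8. access X: HIT. Next use of X: step 9. Cache: [X O S N]
  9. access X: HIT. Next use of X: step 10. Cache: [X O S N]
  10. access X: HIT. Next use of X: step 12. Cache: [X O S N]
  11. access S: HIT. Next use of S: step 15. Cache: [X O S N]
  12. access X: HIT. Next use of X: step 14. Cache: [X O S N]
  13. access T: MISS. Cache: [X O S N T]
  14. access X: HIT. Next use of X: step 21. Cache: [X O S N T]
  15. access S: HIT. Next use of S: step 17. Cache: [X O S N T]
  16. access E: MISS, evict N (next use: never). Cache: [X O S T E]
  17. access S: HIT. Next use of S: step 18. Cache: [X O S T E]
  18. access S: HIT. Next use of S: step 19. Cache: [X O S T E]
  19. access S: HIT. Next use of S: step 22. Cache: [X O S T E]
  20. access T: HIT. Next use of T: never. Cache: [X O S T E]
  21. access X: HIT. Next use of X: never. Cache: [X O S T E]
  22. access S: HIT. Next use of S: step 23. Cache: [X O S T E]
  23. access S: HIT. Next use of S: step 24. Cache: [X O S T E]
  24. access S: HIT. Next use of S: step 26. Cache: [X O S T E]
  25. access O: HIT. Next use of O: never. Cache: [X O S T E]
  26. access S: HIT. Next use of S: never. Cache: [X O S T E]
Total: 20 hits, 6 misses, 1 evictions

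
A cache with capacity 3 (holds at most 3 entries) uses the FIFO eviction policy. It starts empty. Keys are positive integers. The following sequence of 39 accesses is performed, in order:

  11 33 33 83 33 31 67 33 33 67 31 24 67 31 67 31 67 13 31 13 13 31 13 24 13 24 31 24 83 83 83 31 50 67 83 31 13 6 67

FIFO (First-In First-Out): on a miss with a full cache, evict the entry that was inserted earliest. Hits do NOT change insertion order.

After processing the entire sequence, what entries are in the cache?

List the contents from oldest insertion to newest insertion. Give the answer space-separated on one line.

FIFO simulation (capacity=3):
  1. access 11: MISS. Cache (old->new): [11]
  2. access 33: MISS. Cache (old->new): [11 33]
  3. access 33: HIT. Cache (old->new): [11 33]
  4. access 83: MISS. Cache (old->new): [11 33 83]
  5. access 33: HIT. Cache (old->new): [11 33 83]
  6. access 31: MISS, evict 11. Cache (old->new): [33 83 31]
  7. access 67: MISS, evict 33. Cache (old->new): [83 31 67]
  8. access 33: MISS, evict 83. Cache (old->new): [31 67 33]
  9. access 33: HIT. Cache (old->new): [31 67 33]
  10. access 67: HIT. Cache (old->new): [31 67 33]
  11. access 31: HIT. Cache (old->new): [31 67 33]
  12. access 24: MISS, evict 31. Cache (old->new): [67 33 24]
  13. access 67: HIT. Cache (old->new): [67 33 24]
  14. access 31: MISS, evict 67. Cache (old->new): [33 24 31]
  15. access 67: MISS, evict 33. Cache (old->new): [24 31 67]
  16. access 31: HIT. Cache (old->new): [24 31 67]
  17. access 67: HIT. Cache (old->new): [24 31 67]
  18. access 13: MISS, evict 24. Cache (old->new): [31 67 13]
  19. access 31: HIT. Cache (old->new): [31 67 13]
  20. access 13: HIT. Cache (old->new): [31 67 13]
  21. access 13: HIT. Cache (old->new): [31 67 13]
  22. access 31: HIT. Cache (old->new): [31 67 13]
  23. access 13: HIT. Cache (old->new): [31 67 13]
  24. access 24: MISS, evict 31. Cache (old->new): [67 13 24]
  25. access 13: HIT. Cache (old->new): [67 13 24]
  26. access 24: HIT. Cache (old->new): [67 13 24]
  27. access 31: MISS, evict 67. Cache (old->new): [13 24 31]
  28. access 24: HIT. Cache (old->new): [13 24 31]
  29. access 83: MISS, evict 13. Cache (old->new): [24 31 83]
  30. access 83: HIT. Cache (old->new): [24 31 83]
  31. access 83: HIT. Cache (old->new): [24 31 83]
  32. access 31: HIT. Cache (old->new): [24 31 83]
  33. access 50: MISS, evict 24. Cache (old->new): [31 83 50]
  34. access 67: MISS, evict 31. Cache (old->new): [83 50 67]
  35. access 83: HIT. Cache (old->new): [83 50 67]
  36. access 31: MISS, evict 83. Cache (old->new): [50 67 31]
  37. access 13: MISS, evict 50. Cache (old->new): [67 31 13]
  38. access 6: MISS, evict 67. Cache (old->new): [31 13 6]
  39. access 67: MISS, evict 31. Cache (old->new): [13 6 67]
Total: 20 hits, 19 misses, 16 evictions

Answer: 13 6 67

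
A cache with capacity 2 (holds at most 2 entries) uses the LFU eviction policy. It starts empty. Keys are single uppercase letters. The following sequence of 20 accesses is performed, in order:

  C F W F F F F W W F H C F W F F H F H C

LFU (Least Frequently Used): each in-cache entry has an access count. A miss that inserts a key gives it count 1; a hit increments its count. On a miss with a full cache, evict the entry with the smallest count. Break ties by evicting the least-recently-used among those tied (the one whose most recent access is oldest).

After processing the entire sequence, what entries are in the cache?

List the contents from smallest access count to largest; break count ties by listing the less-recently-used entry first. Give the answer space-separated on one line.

Answer: C F

Derivation:
LFU simulation (capacity=2):
  1. access C: MISS. Cache: [C(c=1)]
  2. access F: MISS. Cache: [C(c=1) F(c=1)]
  3. access W: MISS, evict C(c=1). Cache: [F(c=1) W(c=1)]
  4. access F: HIT, count now 2. Cache: [W(c=1) F(c=2)]
  5. access F: HIT, count now 3. Cache: [W(c=1) F(c=3)]
  6. access F: HIT, count now 4. Cache: [W(c=1) F(c=4)]
  7. access F: HIT, count now 5. Cache: [W(c=1) F(c=5)]
  8. access W: HIT, count now 2. Cache: [W(c=2) F(c=5)]
  9. access W: HIT, count now 3. Cache: [W(c=3) F(c=5)]
  10. access F: HIT, count now 6. Cache: [W(c=3) F(c=6)]
  11. access H: MISS, evict W(c=3). Cache: [H(c=1) F(c=6)]
  12. access C: MISS, evict H(c=1). Cache: [C(c=1) F(c=6)]
  13. access F: HIT, count now 7. Cache: [C(c=1) F(c=7)]
  14. access W: MISS, evict C(c=1). Cache: [W(c=1) F(c=7)]
  15. access F: HIT, count now 8. Cache: [W(c=1) F(c=8)]
  16. access F: HIT, count now 9. Cache: [W(c=1) F(c=9)]
  17. access H: MISS, evict W(c=1). Cache: [H(c=1) F(c=9)]
  18. access F: HIT, count now 10. Cache: [H(c=1) F(c=10)]
  19. access H: HIT, count now 2. Cache: [H(c=2) F(c=10)]
  20. access C: MISS, evict H(c=2). Cache: [C(c=1) F(c=10)]
Total: 12 hits, 8 misses, 6 evictions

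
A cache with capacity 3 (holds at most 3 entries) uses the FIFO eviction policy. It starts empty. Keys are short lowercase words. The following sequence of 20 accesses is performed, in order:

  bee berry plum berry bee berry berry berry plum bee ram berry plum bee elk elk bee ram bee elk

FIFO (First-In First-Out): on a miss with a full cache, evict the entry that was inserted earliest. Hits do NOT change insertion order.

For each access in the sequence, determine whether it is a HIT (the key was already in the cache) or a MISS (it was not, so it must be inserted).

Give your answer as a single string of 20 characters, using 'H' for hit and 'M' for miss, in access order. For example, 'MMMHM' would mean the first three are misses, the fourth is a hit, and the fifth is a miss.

Answer: MMMHHHHHHHMHHMMHHHHH

Derivation:
FIFO simulation (capacity=3):
  1. access bee: MISS. Cache (old->new): [bee]
  2. access berry: MISS. Cache (old->new): [bee berry]
  3. access plum: MISS. Cache (old->new): [bee berry plum]
  4. access berry: HIT. Cache (old->new): [bee berry plum]
  5. access bee: HIT. Cache (old->new): [bee berry plum]
  6. access berry: HIT. Cache (old->new): [bee berry plum]
  7. access berry: HIT. Cache (old->new): [bee berry plum]
  8. access berry: HIT. Cache (old->new): [bee berry plum]
  9. access plum: HIT. Cache (old->new): [bee berry plum]
  10. access bee: HIT. Cache (old->new): [bee berry plum]
  11. access ram: MISS, evict bee. Cache (old->new): [berry plum ram]
  12. access berry: HIT. Cache (old->new): [berry plum ram]
  13. access plum: HIT. Cache (old->new): [berry plum ram]
  14. access bee: MISS, evict berry. Cache (old->new): [plum ram bee]
  15. access elk: MISS, evict plum. Cache (old->new): [ram bee elk]
  16. access elk: HIT. Cache (old->new): [ram bee elk]
  17. access bee: HIT. Cache (old->new): [ram bee elk]
  18. access ram: HIT. Cache (old->new): [ram bee elk]
  19. access bee: HIT. Cache (old->new): [ram bee elk]
  20. access elk: HIT. Cache (old->new): [ram bee elk]
Total: 14 hits, 6 misses, 3 evictions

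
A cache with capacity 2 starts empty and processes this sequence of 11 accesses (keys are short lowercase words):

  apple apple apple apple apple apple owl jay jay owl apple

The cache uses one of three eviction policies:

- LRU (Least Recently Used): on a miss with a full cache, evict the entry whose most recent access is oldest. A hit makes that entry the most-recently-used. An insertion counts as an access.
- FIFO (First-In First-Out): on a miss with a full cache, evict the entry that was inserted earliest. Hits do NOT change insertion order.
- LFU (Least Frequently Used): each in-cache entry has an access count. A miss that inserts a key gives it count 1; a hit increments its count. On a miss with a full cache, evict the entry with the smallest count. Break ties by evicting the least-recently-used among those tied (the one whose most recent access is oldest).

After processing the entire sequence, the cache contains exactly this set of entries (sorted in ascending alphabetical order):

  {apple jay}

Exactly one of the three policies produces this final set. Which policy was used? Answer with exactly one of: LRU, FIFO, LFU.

Simulating under each policy and comparing final sets:
  LRU: final set = {apple owl} -> differs
  FIFO: final set = {apple jay} -> MATCHES target
  LFU: final set = {apple owl} -> differs
Only FIFO produces the target set.

Answer: FIFO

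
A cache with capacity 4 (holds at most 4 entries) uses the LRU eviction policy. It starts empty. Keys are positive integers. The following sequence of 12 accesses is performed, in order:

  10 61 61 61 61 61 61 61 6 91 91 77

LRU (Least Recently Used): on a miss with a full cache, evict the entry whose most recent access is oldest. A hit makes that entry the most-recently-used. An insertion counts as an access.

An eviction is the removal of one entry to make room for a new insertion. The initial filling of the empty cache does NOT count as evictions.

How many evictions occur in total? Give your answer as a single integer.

LRU simulation (capacity=4):
  1. access 10: MISS. Cache (LRU->MRU): [10]
  2. access 61: MISS. Cache (LRU->MRU): [10 61]
  3. access 61: HIT. Cache (LRU->MRU): [10 61]
  4. access 61: HIT. Cache (LRU->MRU): [10 61]
  5. access 61: HIT. Cache (LRU->MRU): [10 61]
  6. access 61: HIT. Cache (LRU->MRU): [10 61]
  7. access 61: HIT. Cache (LRU->MRU): [10 61]
  8. access 61: HIT. Cache (LRU->MRU): [10 61]
  9. access 6: MISS. Cache (LRU->MRU): [10 61 6]
  10. access 91: MISS. Cache (LRU->MRU): [10 61 6 91]
  11. access 91: HIT. Cache (LRU->MRU): [10 61 6 91]
  12. access 77: MISS, evict 10. Cache (LRU->MRU): [61 6 91 77]
Total: 7 hits, 5 misses, 1 evictions

Answer: 1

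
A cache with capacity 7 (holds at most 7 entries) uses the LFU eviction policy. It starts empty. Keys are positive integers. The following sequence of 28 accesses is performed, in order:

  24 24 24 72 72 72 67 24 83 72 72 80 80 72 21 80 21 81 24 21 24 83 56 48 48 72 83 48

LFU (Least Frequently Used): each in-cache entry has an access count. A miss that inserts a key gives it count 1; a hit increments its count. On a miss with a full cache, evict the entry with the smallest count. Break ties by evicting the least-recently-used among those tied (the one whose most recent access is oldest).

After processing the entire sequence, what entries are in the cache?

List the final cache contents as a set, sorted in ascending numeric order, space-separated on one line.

LFU simulation (capacity=7):
  1. access 24: MISS. Cache: [24(c=1)]
  2. access 24: HIT, count now 2. Cache: [24(c=2)]
  3. access 24: HIT, count now 3. Cache: [24(c=3)]
  4. access 72: MISS. Cache: [72(c=1) 24(c=3)]
  5. access 72: HIT, count now 2. Cache: [72(c=2) 24(c=3)]
  6. access 72: HIT, count now 3. Cache: [24(c=3) 72(c=3)]
  7. access 67: MISS. Cache: [67(c=1) 24(c=3) 72(c=3)]
  8. access 24: HIT, count now 4. Cache: [67(c=1) 72(c=3) 24(c=4)]
  9. access 83: MISS. Cache: [67(c=1) 83(c=1) 72(c=3) 24(c=4)]
  10. access 72: HIT, count now 4. Cache: [67(c=1) 83(c=1) 24(c=4) 72(c=4)]
  11. access 72: HIT, count now 5. Cache: [67(c=1) 83(c=1) 24(c=4) 72(c=5)]
  12. access 80: MISS. Cache: [67(c=1) 83(c=1) 80(c=1) 24(c=4) 72(c=5)]
  13. access 80: HIT, count now 2. Cache: [67(c=1) 83(c=1) 80(c=2) 24(c=4) 72(c=5)]
  14. access 72: HIT, count now 6. Cache: [67(c=1) 83(c=1) 80(c=2) 24(c=4) 72(c=6)]
  15. access 21: MISS. Cache: [67(c=1) 83(c=1) 21(c=1) 80(c=2) 24(c=4) 72(c=6)]
  16. access 80: HIT, count now 3. Cache: [67(c=1) 83(c=1) 21(c=1) 80(c=3) 24(c=4) 72(c=6)]
  17. access 21: HIT, count now 2. Cache: [67(c=1) 83(c=1) 21(c=2) 80(c=3) 24(c=4) 72(c=6)]
  18. access 81: MISS. Cache: [67(c=1) 83(c=1) 81(c=1) 21(c=2) 80(c=3) 24(c=4) 72(c=6)]
  19. access 24: HIT, count now 5. Cache: [67(c=1) 83(c=1) 81(c=1) 21(c=2) 80(c=3) 24(c=5) 72(c=6)]
  20. access 21: HIT, count now 3. Cache: [67(c=1) 83(c=1) 81(c=1) 80(c=3) 21(c=3) 24(c=5) 72(c=6)]
  21. access 24: HIT, count now 6. Cache: [67(c=1) 83(c=1) 81(c=1) 80(c=3) 21(c=3) 72(c=6) 24(c=6)]
  22. access 83: HIT, count now 2. Cache: [67(c=1) 81(c=1) 83(c=2) 80(c=3) 21(c=3) 72(c=6) 24(c=6)]
  23. access 56: MISS, evict 67(c=1). Cache: [81(c=1) 56(c=1) 83(c=2) 80(c=3) 21(c=3) 72(c=6) 24(c=6)]
  24. access 48: MISS, evict 81(c=1). Cache: [56(c=1) 48(c=1) 83(c=2) 80(c=3) 21(c=3) 72(c=6) 24(c=6)]
  25. access 48: HIT, count now 2. Cache: [56(c=1) 83(c=2) 48(c=2) 80(c=3) 21(c=3) 72(c=6) 24(c=6)]
  26. access 72: HIT, count now 7. Cache: [56(c=1) 83(c=2) 48(c=2) 80(c=3) 21(c=3) 24(c=6) 72(c=7)]
  27. access 83: HIT, count now 3. Cache: [56(c=1) 48(c=2) 80(c=3) 21(c=3) 83(c=3) 24(c=6) 72(c=7)]
  28. access 48: HIT, count now 3. Cache: [56(c=1) 80(c=3) 21(c=3) 83(c=3) 48(c=3) 24(c=6) 72(c=7)]
Total: 19 hits, 9 misses, 2 evictions

Answer: 21 24 48 56 72 80 83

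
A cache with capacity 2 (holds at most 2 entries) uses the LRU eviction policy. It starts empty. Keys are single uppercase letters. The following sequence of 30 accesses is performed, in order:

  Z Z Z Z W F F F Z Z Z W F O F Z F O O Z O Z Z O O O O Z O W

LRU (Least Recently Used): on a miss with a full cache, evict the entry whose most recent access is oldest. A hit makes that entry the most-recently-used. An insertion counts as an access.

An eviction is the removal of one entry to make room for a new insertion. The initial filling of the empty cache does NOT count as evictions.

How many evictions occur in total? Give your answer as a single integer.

LRU simulation (capacity=2):
  1. access Z: MISS. Cache (LRU->MRU): [Z]
  2. access Z: HIT. Cache (LRU->MRU): [Z]
  3. access Z: HIT. Cache (LRU->MRU): [Z]
  4. access Z: HIT. Cache (LRU->MRU): [Z]
  5. access W: MISS. Cache (LRU->MRU): [Z W]
  6. access F: MISS, evict Z. Cache (LRU->MRU): [W F]
  7. access F: HIT. Cache (LRU->MRU): [W F]
  8. access F: HIT. Cache (LRU->MRU): [W F]
  9. access Z: MISS, evict W. Cache (LRU->MRU): [F Z]
  10. access Z: HIT. Cache (LRU->MRU): [F Z]
  11. access Z: HIT. Cache (LRU->MRU): [F Z]
  12. access W: MISS, evict F. Cache (LRU->MRU): [Z W]
  13. access F: MISS, evict Z. Cache (LRU->MRU): [W F]
  14. access O: MISS, evict W. Cache (LRU->MRU): [F O]
  15. access F: HIT. Cache (LRU->MRU): [O F]
  16. access Z: MISS, evict O. Cache (LRU->MRU): [F Z]
  17. access F: HIT. Cache (LRU->MRU): [Z F]
  18. access O: MISS, evict Z. Cache (LRU->MRU): [F O]
  19. access O: HIT. Cache (LRU->MRU): [F O]
  20. access Z: MISS, evict F. Cache (LRU->MRU): [O Z]
  21. access O: HIT. Cache (LRU->MRU): [Z O]
  22. access Z: HIT. Cache (LRU->MRU): [O Z]
  23. access Z: HIT. Cache (LRU->MRU): [O Z]
  24. access O: HIT. Cache (LRU->MRU): [Z O]
  25. access O: HIT. Cache (LRU->MRU): [Z O]
  26. access O: HIT. Cache (LRU->MRU): [Z O]
  27. access O: HIT. Cache (LRU->MRU): [Z O]
  28. access Z: HIT. Cache (LRU->MRU): [O Z]
  29. access O: HIT. Cache (LRU->MRU): [Z O]
  30. access W: MISS, evict Z. Cache (LRU->MRU): [O W]
Total: 19 hits, 11 misses, 9 evictions

Answer: 9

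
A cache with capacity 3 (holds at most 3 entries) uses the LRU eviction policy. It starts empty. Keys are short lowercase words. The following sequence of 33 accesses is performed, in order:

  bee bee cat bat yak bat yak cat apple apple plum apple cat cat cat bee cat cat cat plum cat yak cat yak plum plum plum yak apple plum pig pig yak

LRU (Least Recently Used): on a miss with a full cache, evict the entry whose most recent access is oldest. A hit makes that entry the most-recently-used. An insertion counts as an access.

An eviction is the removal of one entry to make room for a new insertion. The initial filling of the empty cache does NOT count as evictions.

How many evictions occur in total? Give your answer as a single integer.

Answer: 9

Derivation:
LRU simulation (capacity=3):
  1. access bee: MISS. Cache (LRU->MRU): [bee]
  2. access bee: HIT. Cache (LRU->MRU): [bee]
  3. access cat: MISS. Cache (LRU->MRU): [bee cat]
  4. access bat: MISS. Cache (LRU->MRU): [bee cat bat]
  5. access yak: MISS, evict bee. Cache (LRU->MRU): [cat bat yak]
  6. access bat: HIT. Cache (LRU->MRU): [cat yak bat]
  7. access yak: HIT. Cache (LRU->MRU): [cat bat yak]
  8. access cat: HIT. Cache (LRU->MRU): [bat yak cat]
  9. access apple: MISS, evict bat. Cache (LRU->MRU): [yak cat apple]
  10. access apple: HIT. Cache (LRU->MRU): [yak cat apple]
  11. access plum: MISS, evict yak. Cache (LRU->MRU): [cat apple plum]
  12. access apple: HIT. Cache (LRU->MRU): [cat plum apple]
  13. access cat: HIT. Cache (LRU->MRU): [plum apple cat]
  14. access cat: HIT. Cache (LRU->MRU): [plum apple cat]
  15. access cat: HIT. Cache (LRU->MRU): [plum apple cat]
  16. access bee: MISS, evict plum. Cache (LRU->MRU): [apple cat bee]
  17. access cat: HIT. Cache (LRU->MRU): [apple bee cat]
  18. access cat: HIT. Cache (LRU->MRU): [apple bee cat]
  19. access cat: HIT. Cache (LRU->MRU): [apple bee cat]
  20. access plum: MISS, evict apple. Cache (LRU->MRU): [bee cat plum]
  21. access cat: HIT. Cache (LRU->MRU): [bee plum cat]
  22. access yak: MISS, evict bee. Cache (LRU->MRU): [plum cat yak]
  23. access cat: HIT. Cache (LRU->MRU): [plum yak cat]
  24. access yak: HIT. Cache (LRU->MRU): [plum cat yak]
  25. access plum: HIT. Cache (LRU->MRU): [cat yak plum]
  26. access plum: HIT. Cache (LRU->MRU): [cat yak plum]
  27. access plum: HIT. Cache (LRU->MRU): [cat yak plum]
  28. access yak: HIT. Cache (LRU->MRU): [cat plum yak]
  29. access apple: MISS, evict cat. Cache (LRU->MRU): [plum yak apple]
  30. access plum: HIT. Cache (LRU->MRU): [yak apple plum]
  31. access pig: MISS, evict yak. Cache (LRU->MRU): [apple plum pig]
  32. access pig: HIT. Cache (LRU->MRU): [apple plum pig]
  33. access yak: MISS, evict apple. Cache (LRU->MRU): [plum pig yak]
Total: 21 hits, 12 misses, 9 evictions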